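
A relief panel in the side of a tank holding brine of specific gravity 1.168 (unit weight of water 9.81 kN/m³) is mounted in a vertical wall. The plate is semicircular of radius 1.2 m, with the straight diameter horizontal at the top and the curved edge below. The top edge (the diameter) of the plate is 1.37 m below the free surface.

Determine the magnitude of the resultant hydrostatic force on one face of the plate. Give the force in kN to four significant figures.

F ≈ 48.71 kN

γ = 1.168 × 9.81 = 11.45808 kN/m³.
The centroid of a semicircle lies 4r/(3π) = 0.509296 m from the diameter, here below the top edge, so the centroid depth is h_c = 1.37 + 0.509296 = 1.8793 m.
A = πr²/2 = π × 1.2²/2 = 2.26195 m².
Resultant F = γ·h_c·A = 11.45808 × 1.8793 × 2.26195 = 48.707 kN.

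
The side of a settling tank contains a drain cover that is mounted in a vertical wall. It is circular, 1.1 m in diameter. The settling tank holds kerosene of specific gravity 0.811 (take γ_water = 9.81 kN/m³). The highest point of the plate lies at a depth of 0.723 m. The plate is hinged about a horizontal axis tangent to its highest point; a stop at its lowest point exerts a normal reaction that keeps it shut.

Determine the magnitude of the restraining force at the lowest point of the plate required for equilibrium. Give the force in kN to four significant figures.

P ≈ 5.332 kN

γ = 0.811 × 9.81 = 7.95591 kN/m³.
The centroid is at the centre, 0.55 m below the top of the plate, so the centroid depth is h_c = 0.723 + 0.55 = 1.273 m.
A = π(0.55)² = 0.950332 m².
Resultant F = γ·h_c·A = 7.95591 × 1.273 × 0.950332 = 9.62484 kN.
I_c = πr⁴/4 = π × 0.55⁴/4 = 0.0718688 m⁴.
Centre of pressure: y_p = y_c + I_c/(y_c·A) = 1.273 + 0.0718688/(1.273 × 0.950332) = 1.273 + 0.0594069 = 1.33241 m along the plane.
The resultant acts 0.55 + 0.0594069 = 0.609407 m (along the plate) below the hinge at the top edge, so the moment about the hinge is M = F × 0.609407 = 9.62484 × 0.609407 = 5.86544 kN·m.
A normal force at the bottom, 1.1 m from the hinge, must supply this moment: P = 5.86544/1.1 = 5.33222 kN.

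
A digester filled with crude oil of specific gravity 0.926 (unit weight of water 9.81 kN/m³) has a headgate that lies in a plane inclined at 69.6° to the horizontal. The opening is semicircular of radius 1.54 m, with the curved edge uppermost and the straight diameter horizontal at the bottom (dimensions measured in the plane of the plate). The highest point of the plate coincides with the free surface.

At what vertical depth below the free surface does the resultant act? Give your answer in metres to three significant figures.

h_p = 1.01 m

γ = 0.926 × 9.81 = 9.08406 kN/m³.
Let θ = 69.6° be the plate's angle to the horizontal; measure y along the incline from where the plane meets the free surface. Vertical depth h = y·sinθ with sinθ = 0.937282.
The centroid lies 4r/(3π) = 0.653596 m above the diameter, so r − 4r/(3π) = 1.54 − 0.653596 = 0.886404 m below the topmost point, so y_c = 0.886404 m and h_c = 0.886404 × 0.937282 = 0.830811 m.
A = πr²/2 = π × 1.54²/2 = 3.7253 m².
Resultant F = γ·h_c·A = 9.08406 × 0.830811 × 3.7253 = 28.1153 kN.
I_c = (π/8 − 8/(9π))·r⁴ = 0.109757 × 1.54⁴ = 0.617327 m⁴.
Centre of pressure: y_p = y_c + I_c/(y_c·A) = 0.886404 + 0.617327/(0.886404 × 3.7253) = 0.886404 + 0.186949 = 1.07335 m along the plane.
Vertically, h_p = y_p·sinθ = 1.07335 × 0.937282 = 1.00603 m.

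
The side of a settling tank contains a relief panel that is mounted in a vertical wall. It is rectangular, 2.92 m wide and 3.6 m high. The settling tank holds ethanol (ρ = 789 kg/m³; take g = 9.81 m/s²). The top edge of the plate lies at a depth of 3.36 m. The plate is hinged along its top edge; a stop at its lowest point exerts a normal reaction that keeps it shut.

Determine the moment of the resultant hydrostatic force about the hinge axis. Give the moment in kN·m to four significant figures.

M ≈ 843.6 kN·m

γ = ρg = 789 × 9.81 / 1000 = 7.74009 kN/m³.
The centroid lies 3.6/2 = 1.8 m below the top edge, so the centroid depth is h_c = 3.36 + 1.8 = 5.16 m.
A = 2.92 × 3.6 = 10.512 m².
Resultant F = γ·h_c·A = 7.74009 × 5.16 × 10.512 = 419.837 kN.
I_c = b·h³/12 = 2.92 × 3.6³/12 = 11.353 m⁴.
Centre of pressure: y_p = y_c + I_c/(y_c·A) = 5.16 + 11.353/(5.16 × 10.512) = 5.16 + 0.209303 = 5.3693 m along the plane.
The resultant acts 1.8 + 0.209303 = 2.0093 m (along the plate) below the hinge at the top edge, so the moment about the hinge is M = F × 2.0093 = 419.837 × 2.0093 = 843.578 kN·m.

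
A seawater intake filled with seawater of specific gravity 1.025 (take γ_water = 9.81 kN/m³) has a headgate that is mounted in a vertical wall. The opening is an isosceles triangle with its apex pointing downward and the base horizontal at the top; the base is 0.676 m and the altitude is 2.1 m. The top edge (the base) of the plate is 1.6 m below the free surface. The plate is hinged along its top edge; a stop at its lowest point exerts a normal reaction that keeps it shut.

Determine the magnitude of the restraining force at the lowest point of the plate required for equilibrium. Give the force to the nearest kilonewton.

P ≈ 6 kN

γ = 1.025 × 9.81 = 10.05525 kN/m³.
With the apex down, the centroid sits h/3 = 2.1/3 = 0.7 m below the base (the top edge), so the centroid depth is h_c = 1.6 + 0.7 = 2.3 m.
A = ½ × 0.676 × 2.1 = 0.7098 m².
Resultant F = γ·h_c·A = 10.05525 × 2.3 × 0.7098 = 16.4156 kN.
I_c = b·h³/36 = 0.676 × 2.1³/36 = 0.173901 m⁴.
Centre of pressure: y_p = y_c + I_c/(y_c·A) = 2.3 + 0.173901/(2.3 × 0.7098) = 2.3 + 0.106522 = 2.40652 m along the plane.
The resultant acts 0.7 + 0.106522 = 0.806522 m (along the plate) below the hinge at the top edge, so the moment about the hinge is M = F × 0.806522 = 16.4156 × 0.806522 = 13.2395 kN·m.
A normal force at the bottom, 2.1 m from the hinge, must supply this moment: P = 13.2395/2.1 = 6.30452 kN.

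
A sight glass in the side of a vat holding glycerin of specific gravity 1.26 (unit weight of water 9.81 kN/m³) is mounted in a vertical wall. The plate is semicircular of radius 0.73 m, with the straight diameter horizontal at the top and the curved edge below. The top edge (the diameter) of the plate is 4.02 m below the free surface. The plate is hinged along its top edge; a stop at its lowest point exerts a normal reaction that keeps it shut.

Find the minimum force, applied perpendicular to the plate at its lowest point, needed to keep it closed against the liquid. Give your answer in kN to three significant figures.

P ≈ 19.5 kN

γ = 1.26 × 9.81 = 12.3606 kN/m³.
The centroid of a semicircle lies 4r/(3π) = 0.309822 m from the diameter, here below the top edge, so the centroid depth is h_c = 4.02 + 0.309822 = 4.32982 m.
A = πr²/2 = π × 0.73²/2 = 0.837077 m².
Resultant F = γ·h_c·A = 12.3606 × 4.32982 × 0.837077 = 44.7997 kN.
I_c = (π/8 − 8/(9π))·r⁴ = 0.109757 × 0.73⁴ = 0.0311691 m⁴.
Centre of pressure: y_p = y_c + I_c/(y_c·A) = 4.32982 + 0.0311691/(4.32982 × 0.837077) = 4.32982 + 0.00859981 = 4.33842 m along the plane.
The resultant acts 0.309822 + 0.00859981 = 0.318422 m (along the plate) below the hinge at the top edge, so the moment about the hinge is M = F × 0.318422 = 44.7997 × 0.318422 = 14.2652 kN·m.
A normal force at the bottom, 0.73 m from the hinge, must supply this moment: P = 14.2652/0.73 = 19.5414 kN.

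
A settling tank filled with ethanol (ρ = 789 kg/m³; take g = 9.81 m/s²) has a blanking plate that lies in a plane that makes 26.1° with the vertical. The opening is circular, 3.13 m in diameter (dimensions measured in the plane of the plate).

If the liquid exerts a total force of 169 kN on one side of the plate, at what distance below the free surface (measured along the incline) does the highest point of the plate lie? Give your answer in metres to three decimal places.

y_top ≈ 1.595 m

γ = ρg = 789 × 9.81 / 1000 = 7.74009 kN/m³.
A = π(1.565)² = 7.69447 m².
From F = γ·h_c·A, the centroid depth is h_c = 169/(7.74009 × 7.69447) = 2.83767 m.
The plate makes 26.1° with the vertical, i.e. θ = 90° − 26.1° = 63.9° to the horizontal. Measuring y along the incline from the free-surface line, vertical depth h = y·sinθ with sinθ = 0.898028.
Along the incline, y_c = h_c/sinθ = 2.83767/0.898028 = 3.15989 m.
The centroid is at the centre, 1.565 m below the top of the plate, so the highest point sits at y_top = 3.15989 − 1.565 = 1.59489 m along the incline.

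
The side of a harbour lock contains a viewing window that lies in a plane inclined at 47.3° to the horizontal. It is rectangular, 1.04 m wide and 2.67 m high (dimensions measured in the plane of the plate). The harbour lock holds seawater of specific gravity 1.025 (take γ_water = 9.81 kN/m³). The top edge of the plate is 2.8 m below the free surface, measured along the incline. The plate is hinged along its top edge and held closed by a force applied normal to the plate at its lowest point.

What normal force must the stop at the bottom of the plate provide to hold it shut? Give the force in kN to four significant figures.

γ = 1.025 × 9.81 = 10.05525 kN/m³.
Let θ = 47.3° be the plate's angle to the horizontal; measure y along the incline from where the plane meets the free surface. Vertical depth h = y·sinθ with sinθ = 0.734915.
The centroid lies 2.67/2 = 1.335 m below the top edge, so y_c = 2.8 + 1.335 = 4.135 m and h_c = 4.135 × 0.734915 = 3.03887 m.
A = 1.04 × 2.67 = 2.7768 m².
Resultant F = γ·h_c·A = 10.05525 × 3.03887 × 2.7768 = 84.8496 kN.
I_c = b·h³/12 = 1.04 × 2.67³/12 = 1.64963 m⁴.
Centre of pressure: y_p = y_c + I_c/(y_c·A) = 4.135 + 1.64963/(4.135 × 2.7768) = 4.135 + 0.14367 = 4.27867 m along the plane.
The resultant acts 1.335 + 0.14367 = 1.47867 m (along the plate) below the hinge at the top edge, so the moment about the hinge is M = F × 1.47867 = 84.8496 × 1.47867 = 125.465 kN·m.
A normal force at the bottom, 2.67 m from the hinge, must supply this moment: P = 125.465/2.67 = 46.9906 kN.

P ≈ 46.99 kN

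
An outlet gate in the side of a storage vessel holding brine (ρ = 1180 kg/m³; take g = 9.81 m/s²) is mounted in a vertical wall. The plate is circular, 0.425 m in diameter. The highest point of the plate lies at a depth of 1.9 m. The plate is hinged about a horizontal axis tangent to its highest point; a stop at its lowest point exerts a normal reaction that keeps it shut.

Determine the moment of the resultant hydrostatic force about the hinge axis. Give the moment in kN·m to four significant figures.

γ = ρg = 1180 × 9.81 / 1000 = 11.5758 kN/m³.
The centroid is at the centre, 0.2125 m below the top of the plate, so the centroid depth is h_c = 1.9 + 0.2125 = 2.1125 m.
A = π(0.2125)² = 0.141863 m².
Resultant F = γ·h_c·A = 11.5758 × 2.1125 × 0.141863 = 3.4691 kN.
I_c = πr⁴/4 = π × 0.2125⁴/4 = 0.0016015 m⁴.
Centre of pressure: y_p = y_c + I_c/(y_c·A) = 2.1125 + 0.0016015/(2.1125 × 0.141863) = 2.1125 + 0.00534393 = 2.11784 m along the plane.
The resultant acts 0.2125 + 0.00534393 = 0.217844 m (along the plate) below the hinge at the top edge, so the moment about the hinge is M = F × 0.217844 = 3.4691 × 0.217844 = 0.755723 kN·m.

M ≈ 0.7557 kN·m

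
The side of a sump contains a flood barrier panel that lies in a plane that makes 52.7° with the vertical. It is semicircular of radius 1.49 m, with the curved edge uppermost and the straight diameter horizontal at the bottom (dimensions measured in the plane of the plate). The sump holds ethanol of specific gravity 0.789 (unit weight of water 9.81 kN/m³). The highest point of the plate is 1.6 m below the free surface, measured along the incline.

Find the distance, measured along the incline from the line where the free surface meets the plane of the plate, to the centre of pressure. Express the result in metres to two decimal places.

γ = 0.789 × 9.81 = 7.74009 kN/m³.
The plate makes 52.7° with the vertical, i.e. θ = 90° − 52.7° = 37.3° to the horizontal. Measuring y along the incline from the free-surface line, vertical depth h = y·sinθ with sinθ = 0.605988.
The centroid lies 4r/(3π) = 0.632376 m above the diameter, so r − 4r/(3π) = 1.49 − 0.632376 = 0.857624 m below the topmost point, so y_c = 1.6 + 0.857624 = 2.45762 m and h_c = 2.45762 × 0.605988 = 1.48929 m.
A = πr²/2 = π × 1.49²/2 = 3.48732 m².
Resultant F = γ·h_c·A = 7.74009 × 1.48929 × 3.48732 = 40.1992 kN.
I_c = (π/8 − 8/(9π))·r⁴ = 0.109757 × 1.49⁴ = 0.540975 m⁴.
Centre of pressure: y_p = y_c + I_c/(y_c·A) = 2.45762 + 0.540975/(2.45762 × 3.48732) = 2.45762 + 0.0631205 = 2.52074 m along the plane.

y_p = 2.52 m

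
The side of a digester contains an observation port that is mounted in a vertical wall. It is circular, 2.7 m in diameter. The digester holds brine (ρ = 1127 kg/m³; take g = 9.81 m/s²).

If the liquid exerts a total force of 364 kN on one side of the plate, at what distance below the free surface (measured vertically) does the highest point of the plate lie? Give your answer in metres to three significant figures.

d_top ≈ 4.40 m

γ = ρg = 1127 × 9.81 / 1000 = 11.05587 kN/m³.
A = π(1.35)² = 5.72555 m².
From F = γ·h_c·A, the centroid depth is h_c = 364/(11.05587 × 5.72555) = 5.75031 m.
The centroid is at the centre, 1.35 m below the top of the plate, so the highest point sits at h_top = 5.75031 − 1.35 = 4.40031 m below the surface.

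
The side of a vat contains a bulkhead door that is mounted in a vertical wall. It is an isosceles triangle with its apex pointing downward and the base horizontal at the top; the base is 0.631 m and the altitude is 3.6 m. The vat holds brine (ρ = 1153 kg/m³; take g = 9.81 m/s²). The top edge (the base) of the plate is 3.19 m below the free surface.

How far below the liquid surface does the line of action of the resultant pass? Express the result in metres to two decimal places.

h_p = 4.55 m

γ = ρg = 1153 × 9.81 / 1000 = 11.31093 kN/m³.
With the apex down, the centroid sits h/3 = 3.6/3 = 1.2 m below the base (the top edge), so the centroid depth is h_c = 3.19 + 1.2 = 4.39 m.
A = ½ × 0.631 × 3.6 = 1.1358 m².
Resultant F = γ·h_c·A = 11.31093 × 4.39 × 1.1358 = 56.3981 kN.
I_c = b·h³/36 = 0.631 × 3.6³/36 = 0.817776 m⁴.
Centre of pressure: y_p = y_c + I_c/(y_c·A) = 4.39 + 0.817776/(4.39 × 1.1358) = 4.39 + 0.164009 = 4.55401 m along the plane.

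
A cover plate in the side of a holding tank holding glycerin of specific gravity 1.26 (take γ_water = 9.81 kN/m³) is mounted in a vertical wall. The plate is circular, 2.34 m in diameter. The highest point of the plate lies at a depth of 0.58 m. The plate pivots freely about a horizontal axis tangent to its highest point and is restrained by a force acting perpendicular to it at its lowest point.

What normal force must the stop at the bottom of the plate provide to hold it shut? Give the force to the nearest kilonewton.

P ≈ 54 kN

γ = 1.26 × 9.81 = 12.3606 kN/m³.
The centroid is at the centre, 1.17 m below the top of the plate, so the centroid depth is h_c = 0.58 + 1.17 = 1.75 m.
A = π(1.17)² = 4.30053 m².
Resultant F = γ·h_c·A = 12.3606 × 1.75 × 4.30053 = 93.025 kN.
I_c = πr⁴/4 = π × 1.17⁴/4 = 1.47175 m⁴.
Centre of pressure: y_p = y_c + I_c/(y_c·A) = 1.75 + 1.47175/(1.75 × 4.30053) = 1.75 + 0.195557 = 1.94556 m along the plane.
The resultant acts 1.17 + 0.195557 = 1.36556 m (along the plate) below the hinge at the top edge, so the moment about the hinge is M = F × 1.36556 = 93.025 × 1.36556 = 127.031 kN·m.
A normal force at the bottom, 2.34 m from the hinge, must supply this moment: P = 127.031/2.34 = 54.2868 kN.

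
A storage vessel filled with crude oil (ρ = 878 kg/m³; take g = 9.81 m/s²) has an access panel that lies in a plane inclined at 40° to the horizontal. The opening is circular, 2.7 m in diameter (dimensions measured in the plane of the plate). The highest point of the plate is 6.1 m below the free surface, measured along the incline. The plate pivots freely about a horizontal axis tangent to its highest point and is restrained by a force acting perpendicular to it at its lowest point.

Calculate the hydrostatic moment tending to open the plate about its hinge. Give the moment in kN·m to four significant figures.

M ≈ 333.3 kN·m

γ = ρg = 878 × 9.81 / 1000 = 8.61318 kN/m³.
Let θ = 40° be the plate's angle to the horizontal; measure y along the incline from where the plane meets the free surface. Vertical depth h = y·sinθ with sinθ = 0.642788.
The centroid is at the centre, 1.35 m below the top of the plate, so y_c = 6.1 + 1.35 = 7.45 m and h_c = 7.45 × 0.642788 = 4.78877 m.
A = π(1.35)² = 5.72555 m².
Resultant F = γ·h_c·A = 8.61318 × 4.78877 × 5.72555 = 236.159 kN.
I_c = πr⁴/4 = π × 1.35⁴/4 = 2.6087 m⁴.
Centre of pressure: y_p = y_c + I_c/(y_c·A) = 7.45 + 2.6087/(7.45 × 5.72555) = 7.45 + 0.0611576 = 7.51116 m along the plane.
The resultant acts 1.35 + 0.0611576 = 1.41116 m (along the plate) below the hinge at the top edge, so the moment about the hinge is M = F × 1.41116 = 236.159 × 1.41116 = 333.258 kN·m.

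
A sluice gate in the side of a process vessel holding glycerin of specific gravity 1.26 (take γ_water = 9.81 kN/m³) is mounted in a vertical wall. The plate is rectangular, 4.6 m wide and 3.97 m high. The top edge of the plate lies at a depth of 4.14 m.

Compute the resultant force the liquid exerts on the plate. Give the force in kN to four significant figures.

γ = 1.26 × 9.81 = 12.3606 kN/m³.
The centroid lies 3.97/2 = 1.985 m below the top edge, so the centroid depth is h_c = 4.14 + 1.985 = 6.125 m.
A = 4.6 × 3.97 = 18.262 m².
Resultant F = γ·h_c·A = 12.3606 × 6.125 × 18.262 = 1382.59 kN.

F ≈ 1383 kN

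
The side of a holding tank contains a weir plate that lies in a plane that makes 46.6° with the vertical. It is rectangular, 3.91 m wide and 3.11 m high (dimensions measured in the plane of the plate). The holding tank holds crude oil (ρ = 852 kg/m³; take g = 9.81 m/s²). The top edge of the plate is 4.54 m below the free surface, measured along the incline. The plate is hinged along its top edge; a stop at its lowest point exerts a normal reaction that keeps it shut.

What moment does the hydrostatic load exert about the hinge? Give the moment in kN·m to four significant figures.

γ = ρg = 852 × 9.81 / 1000 = 8.35812 kN/m³.
The plate makes 46.6° with the vertical, i.e. θ = 90° − 46.6° = 43.4° to the horizontal. Measuring y along the incline from the free-surface line, vertical depth h = y·sinθ with sinθ = 0.687088.
The centroid lies 3.11/2 = 1.555 m below the top edge, so y_c = 4.54 + 1.555 = 6.095 m and h_c = 6.095 × 0.687088 = 4.1878 m.
A = 3.91 × 3.11 = 12.1601 m².
Resultant F = γ·h_c·A = 8.35812 × 4.1878 × 12.1601 = 425.629 kN.
I_c = b·h³/12 = 3.91 × 3.11³/12 = 9.80114 m⁴.
Centre of pressure: y_p = y_c + I_c/(y_c·A) = 6.095 + 9.80114/(6.095 × 12.1601) = 6.095 + 0.132241 = 6.22724 m along the plane.
The resultant acts 1.555 + 0.132241 = 1.68724 m (along the plate) below the hinge at the top edge, so the moment about the hinge is M = F × 1.68724 = 425.629 × 1.68724 = 718.138 kN·m.

M ≈ 718.1 kN·m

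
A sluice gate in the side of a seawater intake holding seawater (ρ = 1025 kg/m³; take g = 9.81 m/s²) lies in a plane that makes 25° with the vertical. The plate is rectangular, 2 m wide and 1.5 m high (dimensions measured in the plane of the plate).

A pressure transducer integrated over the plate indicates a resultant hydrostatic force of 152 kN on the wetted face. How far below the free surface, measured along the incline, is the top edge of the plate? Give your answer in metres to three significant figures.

y_top ≈ 4.81 m

γ = ρg = 1025 × 9.81 / 1000 = 10.05525 kN/m³.
A = 2 × 1.5 = 3 m².
From F = γ·h_c·A, the centroid depth is h_c = 152/(10.05525 × 3) = 5.03883 m.
The plate makes 25° with the vertical, i.e. θ = 90° − 25° = 65° to the horizontal. Measuring y along the incline from the free-surface line, vertical depth h = y·sinθ with sinθ = 0.906308.
Along the incline, y_c = h_c/sinθ = 5.03883/0.906308 = 5.55973 m.
The centroid lies 1.5/2 = 0.75 m below the top edge, so the top edge sits at y_top = 5.55973 − 0.75 = 4.80973 m along the incline.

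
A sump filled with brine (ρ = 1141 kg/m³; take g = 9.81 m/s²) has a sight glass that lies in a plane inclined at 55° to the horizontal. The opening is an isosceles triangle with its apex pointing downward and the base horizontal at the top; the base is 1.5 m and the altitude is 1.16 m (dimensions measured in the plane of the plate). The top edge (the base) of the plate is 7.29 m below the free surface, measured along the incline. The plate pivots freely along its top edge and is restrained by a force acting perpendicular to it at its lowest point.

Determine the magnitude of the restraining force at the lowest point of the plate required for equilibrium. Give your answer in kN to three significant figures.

P ≈ 20.9 kN

γ = ρg = 1141 × 9.81 / 1000 = 11.19321 kN/m³.
Let θ = 55° be the plate's angle to the horizontal; measure y along the incline from where the plane meets the free surface. Vertical depth h = y·sinθ with sinθ = 0.819152.
With the apex down, the centroid sits h/3 = 1.16/3 = 0.386667 m below the base (the top edge), so y_c = 7.29 + 0.386667 = 7.67667 m and h_c = 7.67667 × 0.819152 = 6.28836 m.
A = ½ × 1.5 × 1.16 = 0.87 m².
Resultant F = γ·h_c·A = 11.19321 × 6.28836 × 0.87 = 61.2366 kN.
I_c = b·h³/36 = 1.5 × 1.16³/36 = 0.0650373 m⁴.
Centre of pressure: y_p = y_c + I_c/(y_c·A) = 7.67667 + 0.0650373/(7.67667 × 0.87) = 7.67667 + 0.00973801 = 7.68641 m along the plane.
The resultant acts 0.386667 + 0.00973801 = 0.396405 m (along the plate) below the hinge at the top edge, so the moment about the hinge is M = F × 0.396405 = 61.2366 × 0.396405 = 24.2745 kN·m.
A normal force at the bottom, 1.16 m from the hinge, must supply this moment: P = 24.2745/1.16 = 20.9263 kN.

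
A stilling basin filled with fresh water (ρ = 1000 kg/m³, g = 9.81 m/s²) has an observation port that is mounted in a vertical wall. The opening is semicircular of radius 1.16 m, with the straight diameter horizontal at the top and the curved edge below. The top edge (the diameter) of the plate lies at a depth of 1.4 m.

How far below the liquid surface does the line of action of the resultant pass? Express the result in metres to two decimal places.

γ = ρg = 1000 × 9.81 = 9810 N/m³ = 9.81 kN/m³.
The centroid of a semicircle lies 4r/(3π) = 0.492319 m from the diameter, here below the top edge, so the centroid depth is h_c = 1.4 + 0.492319 = 1.89232 m.
A = πr²/2 = π × 1.16²/2 = 2.11366 m².
Resultant F = γ·h_c·A = 9.81 × 1.89232 × 2.11366 = 39.2373 kN.
I_c = (π/8 − 8/(9π))·r⁴ = 0.109757 × 1.16⁴ = 0.19873 m⁴.
Centre of pressure: y_p = y_c + I_c/(y_c·A) = 1.89232 + 0.19873/(1.89232 × 2.11366) = 1.89232 + 0.049686 = 1.94201 m along the plane.

h_p = 1.94 m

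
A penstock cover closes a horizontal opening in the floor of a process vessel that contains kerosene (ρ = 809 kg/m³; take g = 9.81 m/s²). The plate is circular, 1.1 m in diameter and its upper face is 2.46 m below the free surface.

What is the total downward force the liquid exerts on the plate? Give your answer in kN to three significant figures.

γ = ρg = 809 × 9.81 / 1000 = 7.93629 kN/m³.
The plate is horizontal, so pressure is uniform at p = γ·h = 7.93629 × 2.46 = 19.5233 kN/m².
A = π(0.55)² = 0.950332 m².
F = p·A = 19.5233 × 0.950332 = 18.5536 kN.

F ≈ 18.6 kN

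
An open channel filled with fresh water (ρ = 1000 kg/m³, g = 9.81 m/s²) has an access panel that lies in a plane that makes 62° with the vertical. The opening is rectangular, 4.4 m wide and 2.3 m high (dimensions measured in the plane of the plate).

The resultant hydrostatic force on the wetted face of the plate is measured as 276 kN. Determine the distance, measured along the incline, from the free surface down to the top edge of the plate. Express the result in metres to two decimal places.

y_top ≈ 4.77 m

γ = ρg = 1000 × 9.81 = 9810 N/m³ = 9.81 kN/m³.
A = 4.4 × 2.3 = 10.12 m².
From F = γ·h_c·A, the centroid depth is h_c = 276/(9.81 × 10.12) = 2.78009 m.
The plate makes 62° with the vertical, i.e. θ = 90° − 62° = 28° to the horizontal. Measuring y along the incline from the free-surface line, vertical depth h = y·sinθ with sinθ = 0.469472.
Along the incline, y_c = h_c/sinθ = 2.78009/0.469472 = 5.92174 m.
The centroid lies 2.3/2 = 1.15 m below the top edge, so the top edge sits at y_top = 5.92174 − 1.15 = 4.77174 m along the incline.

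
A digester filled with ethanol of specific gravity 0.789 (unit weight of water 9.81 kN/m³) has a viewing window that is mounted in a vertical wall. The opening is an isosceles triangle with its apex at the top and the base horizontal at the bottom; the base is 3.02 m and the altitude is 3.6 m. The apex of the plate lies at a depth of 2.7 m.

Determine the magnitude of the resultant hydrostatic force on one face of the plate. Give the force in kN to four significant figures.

F ≈ 214.6 kN

γ = 0.789 × 9.81 = 7.74009 kN/m³.
With the apex up, the centroid sits 2h/3 = 2 × 3.6/3 = 2.4 m below the apex, so the centroid depth is h_c = 2.7 + 2.4 = 5.1 m.
A = ½ × 3.02 × 3.6 = 5.436 m².
Resultant F = γ·h_c·A = 7.74009 × 5.1 × 5.436 = 214.583 kN.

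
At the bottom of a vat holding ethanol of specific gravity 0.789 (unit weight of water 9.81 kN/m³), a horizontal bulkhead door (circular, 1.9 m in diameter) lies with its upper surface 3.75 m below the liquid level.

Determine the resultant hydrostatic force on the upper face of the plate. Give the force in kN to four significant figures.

F ≈ 82.30 kN

γ = 0.789 × 9.81 = 7.74009 kN/m³.
The plate is horizontal, so pressure is uniform at p = γ·h = 7.74009 × 3.75 = 29.0253 kN/m².
A = π(0.95)² = 2.83529 m².
F = p·A = 29.0253 × 2.83529 = 82.2951 kN.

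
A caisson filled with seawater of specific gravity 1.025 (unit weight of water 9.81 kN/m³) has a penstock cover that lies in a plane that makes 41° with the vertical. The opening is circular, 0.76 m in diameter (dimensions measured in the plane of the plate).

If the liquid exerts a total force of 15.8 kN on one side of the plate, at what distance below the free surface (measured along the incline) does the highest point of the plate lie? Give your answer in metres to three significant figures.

y_top ≈ 4.21 m

γ = 1.025 × 9.81 = 10.05525 kN/m³.
A = π(0.38)² = 0.453646 m².
From F = γ·h_c·A, the centroid depth is h_c = 15.8/(10.05525 × 0.453646) = 3.46375 m.
The plate makes 41° with the vertical, i.e. θ = 90° − 41° = 49° to the horizontal. Measuring y along the incline from the free-surface line, vertical depth h = y·sinθ with sinθ = 0.754710.
Along the incline, y_c = h_c/sinθ = 3.46375/0.754710 = 4.58951 m.
The centroid is at the centre, 0.38 m below the top of the plate, so the highest point sits at y_top = 4.58951 − 0.38 = 4.20951 m along the incline.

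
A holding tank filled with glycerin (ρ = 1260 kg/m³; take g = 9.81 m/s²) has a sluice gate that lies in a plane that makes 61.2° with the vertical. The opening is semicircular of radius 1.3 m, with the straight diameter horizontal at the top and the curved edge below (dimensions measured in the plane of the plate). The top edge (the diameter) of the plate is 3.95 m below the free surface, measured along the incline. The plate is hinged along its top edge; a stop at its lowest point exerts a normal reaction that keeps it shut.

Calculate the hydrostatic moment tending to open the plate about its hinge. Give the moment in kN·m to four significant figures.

M ≈ 41.13 kN·m

γ = ρg = 1260 × 9.81 / 1000 = 12.3606 kN/m³.
The plate makes 61.2° with the vertical, i.e. θ = 90° − 61.2° = 28.8° to the horizontal. Measuring y along the incline from the free-surface line, vertical depth h = y·sinθ with sinθ = 0.481754.
The centroid of a semicircle lies 4r/(3π) = 0.551737 m from the diameter, here below the top edge, so y_c = 3.95 + 0.551737 = 4.50174 m and h_c = 4.50174 × 0.481754 = 2.16873 m.
A = πr²/2 = π × 1.3²/2 = 2.65465 m².
Resultant F = γ·h_c·A = 12.3606 × 2.16873 × 2.65465 = 71.1627 kN.
I_c = (π/8 − 8/(9π))·r⁴ = 0.109757 × 1.3⁴ = 0.313477 m⁴.
Centre of pressure: y_p = y_c + I_c/(y_c·A) = 4.50174 + 0.313477/(4.50174 × 2.65465) = 4.50174 + 0.0262312 = 4.52797 m along the plane.
The resultant acts 0.551737 + 0.0262312 = 0.577968 m (along the plate) below the hinge at the top edge, so the moment about the hinge is M = F × 0.577968 = 71.1627 × 0.577968 = 41.1298 kN·m.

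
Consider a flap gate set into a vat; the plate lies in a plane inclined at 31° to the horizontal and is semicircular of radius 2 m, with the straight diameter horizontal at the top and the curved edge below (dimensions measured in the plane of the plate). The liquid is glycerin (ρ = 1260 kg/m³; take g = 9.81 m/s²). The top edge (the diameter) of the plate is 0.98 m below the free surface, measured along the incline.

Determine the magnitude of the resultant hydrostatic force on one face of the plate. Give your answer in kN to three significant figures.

F ≈ 73.2 kN

γ = ρg = 1260 × 9.81 / 1000 = 12.3606 kN/m³.
Let θ = 31° be the plate's angle to the horizontal; measure y along the incline from where the plane meets the free surface. Vertical depth h = y·sinθ with sinθ = 0.515038.
The centroid of a semicircle lies 4r/(3π) = 0.848826 m from the diameter, here below the top edge, so y_c = 0.98 + 0.848826 = 1.82883 m and h_c = 1.82883 × 0.515038 = 0.941917 m.
A = πr²/2 = π × 2²/2 = 6.28319 m².
Resultant F = γ·h_c·A = 12.3606 × 0.941917 × 6.28319 = 73.153 kN.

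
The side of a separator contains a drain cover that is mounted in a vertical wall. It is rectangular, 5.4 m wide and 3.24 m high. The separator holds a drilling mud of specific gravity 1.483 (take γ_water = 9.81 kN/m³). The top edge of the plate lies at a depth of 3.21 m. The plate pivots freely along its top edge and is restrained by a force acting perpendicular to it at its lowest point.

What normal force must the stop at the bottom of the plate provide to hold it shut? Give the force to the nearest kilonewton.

γ = 1.483 × 9.81 = 14.54823 kN/m³.
The centroid lies 3.24/2 = 1.62 m below the top edge, so the centroid depth is h_c = 3.21 + 1.62 = 4.83 m.
A = 5.4 × 3.24 = 17.496 m².
Resultant F = γ·h_c·A = 14.54823 × 4.83 × 17.496 = 1229.41 kN.
I_c = b·h³/12 = 5.4 × 3.24³/12 = 15.3055 m⁴.
Centre of pressure: y_p = y_c + I_c/(y_c·A) = 4.83 + 15.3055/(4.83 × 17.496) = 4.83 + 0.181118 = 5.01112 m along the plane.
The resultant acts 1.62 + 0.181118 = 1.80112 m (along the plate) below the hinge at the top edge, so the moment about the hinge is M = F × 1.80112 = 1229.41 × 1.80112 = 2214.31 kN·m.
A normal force at the bottom, 3.24 m from the hinge, must supply this moment: P = 2214.31/3.24 = 683.429 kN.

P ≈ 683 kN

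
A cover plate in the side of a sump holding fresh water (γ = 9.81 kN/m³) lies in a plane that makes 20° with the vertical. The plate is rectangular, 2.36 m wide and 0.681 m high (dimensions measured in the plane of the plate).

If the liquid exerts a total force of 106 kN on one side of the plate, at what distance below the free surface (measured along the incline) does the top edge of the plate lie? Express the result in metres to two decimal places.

y_top ≈ 6.81 m

γ = 9.81 kN/m³.
A = 2.36 × 0.681 = 1.60716 m².
From F = γ·h_c·A, the centroid depth is h_c = 106/(9.81 × 1.60716) = 6.72323 m.
The plate makes 20° with the vertical, i.e. θ = 90° − 20° = 70° to the horizontal. Measuring y along the incline from the free-surface line, vertical depth h = y·sinθ with sinθ = 0.939693.
Along the incline, y_c = h_c/sinθ = 6.72323/0.939693 = 7.15471 m.
The centroid lies 0.681/2 = 0.3405 m below the top edge, so the top edge sits at y_top = 7.15471 − 0.3405 = 6.81421 m along the incline.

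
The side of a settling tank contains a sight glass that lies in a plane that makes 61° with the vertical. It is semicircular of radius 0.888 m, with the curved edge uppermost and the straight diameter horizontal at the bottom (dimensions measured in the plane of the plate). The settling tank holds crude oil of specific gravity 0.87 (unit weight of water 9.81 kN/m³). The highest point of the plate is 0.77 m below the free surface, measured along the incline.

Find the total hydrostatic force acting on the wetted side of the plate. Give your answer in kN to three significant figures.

F ≈ 6.57 kN

γ = 0.87 × 9.81 = 8.5347 kN/m³.
The plate makes 61° with the vertical, i.e. θ = 90° − 61° = 29° to the horizontal. Measuring y along the incline from the free-surface line, vertical depth h = y·sinθ with sinθ = 0.484810.
The centroid lies 4r/(3π) = 0.376879 m above the diameter, so r − 4r/(3π) = 0.888 − 0.376879 = 0.511121 m below the topmost point, so y_c = 0.77 + 0.511121 = 1.28112 m and h_c = 1.28112 × 0.484810 = 0.6211 m.
A = πr²/2 = π × 0.888²/2 = 1.23864 m².
Resultant F = γ·h_c·A = 8.5347 × 0.6211 × 1.23864 = 6.56591 kN.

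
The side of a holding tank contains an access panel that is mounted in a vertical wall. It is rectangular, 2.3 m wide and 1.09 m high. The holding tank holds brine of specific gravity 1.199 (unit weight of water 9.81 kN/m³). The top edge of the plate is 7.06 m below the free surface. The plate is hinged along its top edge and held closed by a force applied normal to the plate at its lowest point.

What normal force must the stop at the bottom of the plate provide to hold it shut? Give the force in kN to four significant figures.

γ = 1.199 × 9.81 = 11.76219 kN/m³.
The centroid lies 1.09/2 = 0.545 m below the top edge, so the centroid depth is h_c = 7.06 + 0.545 = 7.605 m.
A = 2.3 × 1.09 = 2.507 m².
Resultant F = γ·h_c·A = 11.76219 × 7.605 × 2.507 = 224.255 kN.
I_c = b·h³/12 = 2.3 × 1.09³/12 = 0.248214 m⁴.
Centre of pressure: y_p = y_c + I_c/(y_c·A) = 7.605 + 0.248214/(7.605 × 2.507) = 7.605 + 0.0130189 = 7.61802 m along the plane.
The resultant acts 0.545 + 0.0130189 = 0.558019 m (along the plate) below the hinge at the top edge, so the moment about the hinge is M = F × 0.558019 = 224.255 × 0.558019 = 125.139 kN·m.
A normal force at the bottom, 1.09 m from the hinge, must supply this moment: P = 125.139/1.09 = 114.806 kN.

P ≈ 114.8 kN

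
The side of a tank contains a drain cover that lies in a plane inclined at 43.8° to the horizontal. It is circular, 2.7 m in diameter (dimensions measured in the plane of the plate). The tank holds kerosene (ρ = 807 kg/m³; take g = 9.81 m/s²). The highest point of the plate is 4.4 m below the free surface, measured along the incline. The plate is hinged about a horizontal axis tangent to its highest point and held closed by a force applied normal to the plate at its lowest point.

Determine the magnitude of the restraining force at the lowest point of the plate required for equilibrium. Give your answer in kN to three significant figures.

P ≈ 95.5 kN

γ = ρg = 807 × 9.81 / 1000 = 7.91667 kN/m³.
Let θ = 43.8° be the plate's angle to the horizontal; measure y along the incline from where the plane meets the free surface. Vertical depth h = y·sinθ with sinθ = 0.692143.
The centroid is at the centre, 1.35 m below the top of the plate, so y_c = 4.4 + 1.35 = 5.75 m and h_c = 5.75 × 0.692143 = 3.97982 m.
A = π(1.35)² = 5.72555 m².
Resultant F = γ·h_c·A = 7.91667 × 3.97982 × 5.72555 = 180.394 kN.
I_c = πr⁴/4 = π × 1.35⁴/4 = 2.6087 m⁴.
Centre of pressure: y_p = y_c + I_c/(y_c·A) = 5.75 + 2.6087/(5.75 × 5.72555) = 5.75 + 0.079239 = 5.82924 m along the plane.
The resultant acts 1.35 + 0.079239 = 1.42924 m (along the plate) below the hinge at the top edge, so the moment about the hinge is M = F × 1.42924 = 180.394 × 1.42924 = 257.826 kN·m.
A normal force at the bottom, 2.7 m from the hinge, must supply this moment: P = 257.826/2.7 = 95.4911 kN.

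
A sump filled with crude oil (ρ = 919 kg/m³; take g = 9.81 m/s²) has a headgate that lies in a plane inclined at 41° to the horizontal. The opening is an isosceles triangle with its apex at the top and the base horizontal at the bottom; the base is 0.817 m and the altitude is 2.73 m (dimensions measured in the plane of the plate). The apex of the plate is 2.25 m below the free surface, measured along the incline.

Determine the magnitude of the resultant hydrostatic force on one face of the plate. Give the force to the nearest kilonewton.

γ = ρg = 919 × 9.81 / 1000 = 9.01539 kN/m³.
Let θ = 41° be the plate's angle to the horizontal; measure y along the incline from where the plane meets the free surface. Vertical depth h = y·sinθ with sinθ = 0.656059.
With the apex up, the centroid sits 2h/3 = 2 × 2.73/3 = 1.82 m below the apex, so y_c = 2.25 + 1.82 = 4.07 m and h_c = 4.07 × 0.656059 = 2.67016 m.
A = ½ × 0.817 × 2.73 = 1.11521 m².
Resultant F = γ·h_c·A = 9.01539 × 2.67016 × 1.11521 = 26.8459 kN.

F ≈ 27 kN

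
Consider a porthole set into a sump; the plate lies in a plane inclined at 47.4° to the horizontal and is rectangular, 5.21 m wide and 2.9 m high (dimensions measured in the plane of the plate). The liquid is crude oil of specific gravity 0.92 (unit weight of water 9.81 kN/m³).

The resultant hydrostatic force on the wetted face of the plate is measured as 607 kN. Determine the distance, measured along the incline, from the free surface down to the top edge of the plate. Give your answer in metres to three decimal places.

γ = 0.92 × 9.81 = 9.0252 kN/m³.
A = 5.21 × 2.9 = 15.109 m².
From F = γ·h_c·A, the centroid depth is h_c = 607/(9.0252 × 15.109) = 4.4514 m.
Let θ = 47.4° be the plate's angle to the horizontal; measure y along the incline from where the plane meets the free surface. Vertical depth h = y·sinθ with sinθ = 0.736097.
Along the incline, y_c = h_c/sinθ = 4.4514/0.736097 = 6.0473 m.
The centroid lies 2.9/2 = 1.45 m below the top edge, so the top edge sits at y_top = 6.0473 − 1.45 = 4.5973 m along the incline.

y_top ≈ 4.597 m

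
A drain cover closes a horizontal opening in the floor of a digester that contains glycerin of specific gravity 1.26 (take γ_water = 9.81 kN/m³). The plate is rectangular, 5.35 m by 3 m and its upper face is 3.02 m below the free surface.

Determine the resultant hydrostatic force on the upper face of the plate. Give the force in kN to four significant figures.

γ = 1.26 × 9.81 = 12.3606 kN/m³.
The plate is horizontal, so pressure is uniform at p = γ·h = 12.3606 × 3.02 = 37.329 kN/m².
A = 5.35 × 3 = 16.05 m².
F = p·A = 37.329 × 16.05 = 599.13 kN.

F ≈ 599.1 kN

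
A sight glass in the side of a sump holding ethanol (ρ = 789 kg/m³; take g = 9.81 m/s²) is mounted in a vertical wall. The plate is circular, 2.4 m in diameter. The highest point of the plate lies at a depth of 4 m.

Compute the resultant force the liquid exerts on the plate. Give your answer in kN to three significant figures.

F ≈ 182 kN

γ = ρg = 789 × 9.81 / 1000 = 7.74009 kN/m³.
The centroid is at the centre, 1.2 m below the top of the plate, so the centroid depth is h_c = 4 + 1.2 = 5.2 m.
A = π(1.2)² = 4.52389 m².
Resultant F = γ·h_c·A = 7.74009 × 5.2 × 4.52389 = 182.08 kN.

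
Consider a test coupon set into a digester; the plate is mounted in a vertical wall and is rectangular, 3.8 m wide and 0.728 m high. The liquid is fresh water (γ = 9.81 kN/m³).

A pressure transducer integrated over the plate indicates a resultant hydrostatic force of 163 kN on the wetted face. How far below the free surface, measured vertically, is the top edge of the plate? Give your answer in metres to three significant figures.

γ = 9.81 kN/m³.
A = 3.8 × 0.728 = 2.7664 m².
From F = γ·h_c·A, the centroid depth is h_c = 163/(9.81 × 2.7664) = 6.00625 m.
The centroid lies 0.728/2 = 0.364 m below the top edge, so the top edge sits at h_top = 6.00625 − 0.364 = 5.64225 m below the surface.

d_top ≈ 5.64 m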